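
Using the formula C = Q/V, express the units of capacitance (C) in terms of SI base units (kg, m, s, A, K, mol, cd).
Units of each symbol in C = Q/V:
  Q (charge, in coulombs): s·A
  V (voltage, in volts): kg·m²/(s³·A)  → in the denominator, contributes s³·A/(kg·m²)

Multiplying the contributions: [s·A] · [s³·A/(kg·m²)]
Adding exponents of each base unit: kg: -1, m: -2, s: 4, A: 2
SI base units of capacitance: s⁴·A²/(kg·m²)

Answer: s⁴·A²/(kg·m²)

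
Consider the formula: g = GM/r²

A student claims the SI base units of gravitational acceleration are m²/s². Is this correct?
Units of each symbol in g = GM/r²:
  G (gravitational constant): m³/(kg·s²)
  M (mass): kg
  r (distance): m  → to the power 2 in the denominator, contributes 1/m²

Multiplying the contributions: [m³/(kg·s²)] · [kg] · [1/m²]
Adding exponents of each base unit: m: 1, s: -2
SI base units of gravitational acceleration: m/s²

The claimed units m²/s² (exponents m: 2, s: -2) do not match the derived units m/s² (exponents m: 1, s: -2), so the claim is incorrect.

Answer: No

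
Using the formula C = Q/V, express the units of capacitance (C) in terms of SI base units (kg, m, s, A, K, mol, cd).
Units of each symbol in C = Q/V:
  Q (charge, in coulombs): s·A
  V (voltage, in volts): kg·m²/(s³·A)  → in the denominator, contributes s³·A/(kg·m²)

Multiplying the contributions: [s·A] · [s³·A/(kg·m²)]
Adding exponents of each base unit: kg: -1, m: -2, s: 4, A: 2
SI base units of capacitance: s⁴·A²/(kg·m²)

Answer: s⁴·A²/(kg·m²)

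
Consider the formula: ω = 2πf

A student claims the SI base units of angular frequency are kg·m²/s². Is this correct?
Units of each symbol in ω = 2πf:
  f (frequency): 1/s
  The factor 2π is dimensionless.

Multiplying the contributions: [1/s]
Adding exponents of each base unit: s: -1
SI base units of angular frequency: 1/s

The claimed units kg·m²/s² (exponents kg: 1, m: 2, s: -2) do not match the derived units 1/s (exponents s: -1), so the claim is incorrect.

Answer: No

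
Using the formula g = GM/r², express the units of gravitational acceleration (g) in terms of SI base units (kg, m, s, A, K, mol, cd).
Units of each symbol in g = GM/r²:
  G (gravitational constant): m³/(kg·s²)
  M (mass): kg
  r (distance): m  → to the power 2 in the denominator, contributes 1/m²

Multiplying the contributions: [m³/(kg·s²)] · [kg] · [1/m²]
Adding exponents of each base unit: m: 1, s: -2
SI base units of gravitational acceleration: m/s²

Answer: m/s²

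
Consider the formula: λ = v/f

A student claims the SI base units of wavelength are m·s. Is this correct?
Units of each symbol in λ = v/f:
  v (wave speed): m/s
  f (frequency): 1/s  → in the denominator, contributes s

Multiplying the contributions: [m/s] · [s]
Adding exponents of each base unit: m: 1
SI base units of wavelength: m

The claimed units m·s (exponents m: 1, s: 1) do not match the derived units m (exponents m: 1), so the claim is incorrect.

Answer: No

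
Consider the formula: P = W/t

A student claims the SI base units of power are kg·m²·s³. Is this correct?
Units of each symbol in P = W/t:
  W (work): kg·m²/s²
  t (time): s  → in the denominator, contributes 1/s

Multiplying the contributions: [kg·m²/s²] · [1/s]
Adding exponents of each base unit: kg: 1, m: 2, s: -3
SI base units of power: kg·m²/s³

The claimed units kg·m²·s³ (exponents kg: 1, m: 2, s: 3) do not match the derived units kg·m²/s³ (exponents kg: 1, m: 2, s: -3), so the claim is incorrect.

Answer: No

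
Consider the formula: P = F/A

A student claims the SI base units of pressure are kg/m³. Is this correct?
Units of each symbol in P = F/A:
  F (force): kg·m/s²
  A (area): m²  → in the denominator, contributes 1/m²

Multiplying the contributions: [kg·m/s²] · [1/m²]
Adding exponents of each base unit: kg: 1, m: -1, s: -2
SI base units of pressure: kg/(m·s²)

The claimed units kg/m³ (exponents kg: 1, m: -3) do not match the derived units kg/(m·s²) (exponents kg: 1, m: -1, s: -2), so the claim is incorrect.

Answer: No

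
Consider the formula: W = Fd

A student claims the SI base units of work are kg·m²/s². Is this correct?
Units of each symbol in W = Fd:
  F (force): kg·m/s²
  d (displacement): m

Multiplying the contributions: [kg·m/s²] · [m]
Adding exponents of each base unit: kg: 1, m: 2, s: -2
SI base units of work: kg·m²/s²

The claimed units kg·m²/s² match the derived units, so the claim is correct.

Answer: Yes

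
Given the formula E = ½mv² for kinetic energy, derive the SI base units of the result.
Units of each symbol in E = ½mv²:
  m (mass): kg
  v (speed): m/s  → to the power 2, contributes m²/s²
  The factor ½ is dimensionless.

Multiplying the contributions: [kg] · [m²/s²]
Adding exponents of each base unit: kg: 1, m: 2, s: -2
SI base units of kinetic energy: kg·m²/s²

Answer: kg·m²/s²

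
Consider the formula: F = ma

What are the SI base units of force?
Units of each symbol in F = ma:
  m (mass): kg
  a (acceleration): m/s²

Multiplying the contributions: [kg] · [m/s²]
Adding exponents of each base unit: kg: 1, m: 1, s: -2
SI base units of force: kg·m/s²

Answer: kg·m/s²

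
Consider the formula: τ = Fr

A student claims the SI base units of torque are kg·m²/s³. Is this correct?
Units of each symbol in τ = Fr:
  F (force): kg·m/s²
  r (lever arm): m

Multiplying the contributions: [kg·m/s²] · [m]
Adding exponents of each base unit: kg: 1, m: 2, s: -2
SI base units of torque: kg·m²/s²

The claimed units kg·m²/s³ (exponents kg: 1, m: 2, s: -3) do not match the derived units kg·m²/s² (exponents kg: 1, m: 2, s: -2), so the claim is incorrect.

Answer: No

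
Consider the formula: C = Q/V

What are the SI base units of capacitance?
Units of each symbol in C = Q/V:
  Q (charge, in coulombs): s·A
  V (voltage, in volts): kg·m²/(s³·A)  → in the denominator, contributes s³·A/(kg·m²)

Multiplying the contributions: [s·A] · [s³·A/(kg·m²)]
Adding exponents of each base unit: kg: -1, m: -2, s: 4, A: 2
SI base units of capacitance: s⁴·A²/(kg·m²)

Answer: s⁴·A²/(kg·m²)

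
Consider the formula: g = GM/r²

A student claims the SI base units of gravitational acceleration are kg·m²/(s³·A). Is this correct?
Units of each symbol in g = GM/r²:
  G (gravitational constant): m³/(kg·s²)
  M (mass): kg
  r (distance): m  → to the power 2 in the denominator, contributes 1/m²

Multiplying the contributions: [m³/(kg·s²)] · [kg] · [1/m²]
Adding exponents of each base unit: m: 1, s: -2
SI base units of gravitational acceleration: m/s²

The claimed units kg·m²/(s³·A) (exponents kg: 1, m: 2, s: -3, A: -1) do not match the derived units m/s² (exponents m: 1, s: -2), so the claim is incorrect.

Answer: No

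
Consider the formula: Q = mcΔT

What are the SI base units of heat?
Units of each symbol in Q = mcΔT:
  m (mass): kg
  c (specific heat capacity, in J/(kg·K)): m²/(s²·K)
  ΔT (temperature change): K

Multiplying the contributions: [kg] · [m²/(s²·K)] · [K]
Adding exponents of each base unit: kg: 1, m: 2, s: -2
SI base units of heat: kg·m²/s²

Answer: kg·m²/s²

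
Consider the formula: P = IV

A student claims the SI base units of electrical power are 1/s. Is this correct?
Units of each symbol in P = IV:
  I (current): A
  V (voltage, in volts): kg·m²/(s³·A)

Multiplying the contributions: [A] · [kg·m²/(s³·A)]
Adding exponents of each base unit: kg: 1, m: 2, s: -3
SI base units of electrical power: kg·m²/s³

The claimed units 1/s (exponents s: -1) do not match the derived units kg·m²/s³ (exponents kg: 1, m: 2, s: -3), so the claim is incorrect.

Answer: No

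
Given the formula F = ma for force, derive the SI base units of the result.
Units of each symbol in F = ma:
  m (mass): kg
  a (acceleration): m/s²

Multiplying the contributions: [kg] · [m/s²]
Adding exponents of each base unit: kg: 1, m: 1, s: -2
SI base units of force: kg·m/s²

Answer: kg·m/s²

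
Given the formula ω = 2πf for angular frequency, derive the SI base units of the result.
Units of each symbol in ω = 2πf:
  f (frequency): 1/s
  The factor 2π is dimensionless.

Multiplying the contributions: [1/s]
Adding exponents of each base unit: s: -1
SI base units of angular frequency: 1/s

Answer: 1/s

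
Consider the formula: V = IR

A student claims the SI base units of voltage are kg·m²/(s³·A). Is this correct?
Units of each symbol in V = IR:
  I (current): A
  R (resistance, in ohms): kg·m²/(s³·A²)

Multiplying the contributions: [A] · [kg·m²/(s³·A²)]
Adding exponents of each base unit: kg: 1, m: 2, s: -3, A: -1
SI base units of voltage: kg·m²/(s³·A)

The claimed units kg·m²/(s³·A) match the derived units, so the claim is correct.

Answer: Yes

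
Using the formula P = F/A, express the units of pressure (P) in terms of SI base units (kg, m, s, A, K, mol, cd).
Units of each symbol in P = F/A:
  F (force): kg·m/s²
  A (area): m²  → in the denominator, contributes 1/m²

Multiplying the contributions: [kg·m/s²] · [1/m²]
Adding exponents of each base unit: kg: 1, m: -1, s: -2
SI base units of pressure: kg/(m·s²)

Answer: kg/(m·s²)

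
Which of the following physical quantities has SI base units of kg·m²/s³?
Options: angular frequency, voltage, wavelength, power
Checking the SI base units of each option:
  angular frequency (ω = 2πf): 1/s  ✗
  voltage (V = IR): kg·m²/(s³·A)  ✗
  wavelength (λ = v/f): m  ✗
  power (P = W/t): kg·m²/s³  ✓ matches

Only power has units kg·m²/s³.

Answer: power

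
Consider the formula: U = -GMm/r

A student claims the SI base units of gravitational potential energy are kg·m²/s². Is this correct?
Units of each symbol in U = -GMm/r:
  G (gravitational constant): m³/(kg·s²)
  M (mass): kg
  m (mass): kg
  r (distance): m  → in the denominator, contributes 1/m
  The minus sign does not affect the units.

Multiplying the contributions: [m³/(kg·s²)] · [kg] · [kg] · [1/m]
Adding exponents of each base unit: kg: 1, m: 2, s: -2
SI base units of gravitational potential energy: kg·m²/s²

The claimed units kg·m²/s² match the derived units, so the claim is correct.

Answer: Yes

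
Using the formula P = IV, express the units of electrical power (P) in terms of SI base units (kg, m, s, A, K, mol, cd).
Units of each symbol in P = IV:
  I (current): A
  V (voltage, in volts): kg·m²/(s³·A)

Multiplying the contributions: [A] · [kg·m²/(s³·A)]
Adding exponents of each base unit: kg: 1, m: 2, s: -3
SI base units of electrical power: kg·m²/s³

Answer: kg·m²/s³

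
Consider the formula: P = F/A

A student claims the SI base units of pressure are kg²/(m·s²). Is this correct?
Units of each symbol in P = F/A:
  F (force): kg·m/s²
  A (area): m²  → in the denominator, contributes 1/m²

Multiplying the contributions: [kg·m/s²] · [1/m²]
Adding exponents of each base unit: kg: 1, m: -1, s: -2
SI base units of pressure: kg/(m·s²)

The claimed units kg²/(m·s²) (exponents kg: 2, m: -1, s: -2) do not match the derived units kg/(m·s²) (exponents kg: 1, m: -1, s: -2), so the claim is incorrect.

Answer: No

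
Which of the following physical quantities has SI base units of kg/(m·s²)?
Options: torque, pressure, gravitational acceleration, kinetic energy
Checking the SI base units of each option:
  torque (τ = Fr): kg·m²/s²  ✗
  pressure (P = F/A): kg/(m·s²)  ✓ matches
  gravitational acceleration (g = GM/r²): m/s²  ✗
  kinetic energy (E = ½mv²): kg·m²/s²  ✗

Only pressure has units kg/(m·s²).

Answer: pressure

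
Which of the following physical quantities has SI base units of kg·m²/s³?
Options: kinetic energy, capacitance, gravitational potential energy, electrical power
Checking the SI base units of each option:
  kinetic energy (E = ½mv²): kg·m²/s²  ✗
  capacitance (C = Q/V): s⁴·A²/(kg·m²)  ✗
  gravitational potential energy (U = -GMm/r): kg·m²/s²  ✗
  electrical power (P = IV): kg·m²/s³  ✓ matches

Only electrical power has units kg·m²/s³.

Answer: electrical power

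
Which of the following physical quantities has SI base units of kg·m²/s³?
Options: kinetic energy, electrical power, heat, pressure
Checking the SI base units of each option:
  kinetic energy (E = ½mv²): kg·m²/s²  ✗
  electrical power (P = IV): kg·m²/s³  ✓ matches
  heat (Q = mcΔT): kg·m²/s²  ✗
  pressure (P = F/A): kg/(m·s²)  ✗

Only electrical power has units kg·m²/s³.

Answer: electrical power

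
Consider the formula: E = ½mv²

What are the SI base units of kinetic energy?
Units of each symbol in E = ½mv²:
  m (mass): kg
  v (speed): m/s  → to the power 2, contributes m²/s²
  The factor ½ is dimensionless.

Multiplying the contributions: [kg] · [m²/s²]
Adding exponents of each base unit: kg: 1, m: 2, s: -2
SI base units of kinetic energy: kg·m²/s²

Answer: kg·m²/s²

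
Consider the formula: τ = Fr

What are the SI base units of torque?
Units of each symbol in τ = Fr:
  F (force): kg·m/s²
  r (lever arm): m

Multiplying the contributions: [kg·m/s²] · [m]
Adding exponents of each base unit: kg: 1, m: 2, s: -2
SI base units of torque: kg·m²/s²

Answer: kg·m²/s²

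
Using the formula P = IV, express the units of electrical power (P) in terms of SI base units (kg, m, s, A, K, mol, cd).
Units of each symbol in P = IV:
  I (current): A
  V (voltage, in volts): kg·m²/(s³·A)

Multiplying the contributions: [A] · [kg·m²/(s³·A)]
Adding exponents of each base unit: kg: 1, m: 2, s: -3
SI base units of electrical power: kg·m²/s³

Answer: kg·m²/s³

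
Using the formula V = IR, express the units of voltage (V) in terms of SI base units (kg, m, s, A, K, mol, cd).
Units of each symbol in V = IR:
  I (current): A
  R (resistance, in ohms): kg·m²/(s³·A²)

Multiplying the contributions: [A] · [kg·m²/(s³·A²)]
Adding exponents of each base unit: kg: 1, m: 2, s: -3, A: -1
SI base units of voltage: kg·m²/(s³·A)

Answer: kg·m²/(s³·A)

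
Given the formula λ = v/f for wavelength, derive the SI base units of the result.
Units of each symbol in λ = v/f:
  v (wave speed): m/s
  f (frequency): 1/s  → in the denominator, contributes s

Multiplying the contributions: [m/s] · [s]
Adding exponents of each base unit: m: 1
SI base units of wavelength: m

Answer: m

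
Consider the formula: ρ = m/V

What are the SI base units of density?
Units of each symbol in ρ = m/V:
  m (mass): kg
  V (volume): m³  → in the denominator, contributes 1/m³

Multiplying the contributions: [kg] · [1/m³]
Adding exponents of each base unit: kg: 1, m: -3
SI base units of density: kg/m³

Answer: kg/m³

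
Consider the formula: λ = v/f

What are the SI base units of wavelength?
Units of each symbol in λ = v/f:
  v (wave speed): m/s
  f (frequency): 1/s  → in the denominator, contributes s

Multiplying the contributions: [m/s] · [s]
Adding exponents of each base unit: m: 1
SI base units of wavelength: m

Answer: m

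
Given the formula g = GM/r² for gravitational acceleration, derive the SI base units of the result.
Units of each symbol in g = GM/r²:
  G (gravitational constant): m³/(kg·s²)
  M (mass): kg
  r (distance): m  → to the power 2 in the denominator, contributes 1/m²

Multiplying the contributions: [m³/(kg·s²)] · [kg] · [1/m²]
Adding exponents of each base unit: m: 1, s: -2
SI base units of gravitational acceleration: m/s²

Answer: m/s²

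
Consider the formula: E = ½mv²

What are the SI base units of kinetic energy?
Units of each symbol in E = ½mv²:
  m (mass): kg
  v (speed): m/s  → to the power 2, contributes m²/s²
  The factor ½ is dimensionless.

Multiplying the contributions: [kg] · [m²/s²]
Adding exponents of each base unit: kg: 1, m: 2, s: -2
SI base units of kinetic energy: kg·m²/s²

Answer: kg·m²/s²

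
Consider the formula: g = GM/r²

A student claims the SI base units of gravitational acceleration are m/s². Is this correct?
Units of each symbol in g = GM/r²:
  G (gravitational constant): m³/(kg·s²)
  M (mass): kg
  r (distance): m  → to the power 2 in the denominator, contributes 1/m²

Multiplying the contributions: [m³/(kg·s²)] · [kg] · [1/m²]
Adding exponents of each base unit: m: 1, s: -2
SI base units of gravitational acceleration: m/s²

The claimed units m/s² match the derived units, so the claim is correct.

Answer: Yes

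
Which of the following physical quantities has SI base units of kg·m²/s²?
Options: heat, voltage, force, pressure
Checking the SI base units of each option:
  heat (Q = mcΔT): kg·m²/s²  ✓ matches
  voltage (V = IR): kg·m²/(s³·A)  ✗
  force (F = ma): kg·m/s²  ✗
  pressure (P = F/A): kg/(m·s²)  ✗

Only heat has units kg·m²/s².

Answer: heat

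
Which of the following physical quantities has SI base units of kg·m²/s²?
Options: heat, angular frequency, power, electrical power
Checking the SI base units of each option:
  heat (Q = mcΔT): kg·m²/s²  ✓ matches
  angular frequency (ω = 2πf): 1/s  ✗
  power (P = W/t): kg·m²/s³  ✗
  electrical power (P = IV): kg·m²/s³  ✗

Only heat has units kg·m²/s².

Answer: heat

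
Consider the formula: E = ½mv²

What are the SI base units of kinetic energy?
Units of each symbol in E = ½mv²:
  m (mass): kg
  v (speed): m/s  → to the power 2, contributes m²/s²
  The factor ½ is dimensionless.

Multiplying the contributions: [kg] · [m²/s²]
Adding exponents of each base unit: kg: 1, m: 2, s: -2
SI base units of kinetic energy: kg·m²/s²

Answer: kg·m²/s²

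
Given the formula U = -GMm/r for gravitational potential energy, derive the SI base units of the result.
Units of each symbol in U = -GMm/r:
  G (gravitational constant): m³/(kg·s²)
  M (mass): kg
  m (mass): kg
  r (distance): m  → in the denominator, contributes 1/m
  The minus sign does not affect the units.

Multiplying the contributions: [m³/(kg·s²)] · [kg] · [kg] · [1/m]
Adding exponents of each base unit: kg: 1, m: 2, s: -2
SI base units of gravitational potential energy: kg·m²/s²

Answer: kg·m²/s²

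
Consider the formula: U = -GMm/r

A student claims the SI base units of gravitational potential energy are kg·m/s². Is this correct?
Units of each symbol in U = -GMm/r:
  G (gravitational constant): m³/(kg·s²)
  M (mass): kg
  m (mass): kg
  r (distance): m  → in the denominator, contributes 1/m
  The minus sign does not affect the units.

Multiplying the contributions: [m³/(kg·s²)] · [kg] · [kg] · [1/m]
Adding exponents of each base unit: kg: 1, m: 2, s: -2
SI base units of gravitational potential energy: kg·m²/s²

The claimed units kg·m/s² (exponents kg: 1, m: 1, s: -2) do not match the derived units kg·m²/s² (exponents kg: 1, m: 2, s: -2), so the claim is incorrect.

Answer: No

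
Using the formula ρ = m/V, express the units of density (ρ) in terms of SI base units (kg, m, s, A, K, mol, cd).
Units of each symbol in ρ = m/V:
  m (mass): kg
  V (volume): m³  → in the denominator, contributes 1/m³

Multiplying the contributions: [kg] · [1/m³]
Adding exponents of each base unit: kg: 1, m: -3
SI base units of density: kg/m³

Answer: kg/m³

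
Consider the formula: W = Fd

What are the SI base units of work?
Units of each symbol in W = Fd:
  F (force): kg·m/s²
  d (displacement): m

Multiplying the contributions: [kg·m/s²] · [m]
Adding exponents of each base unit: kg: 1, m: 2, s: -2
SI base units of work: kg·m²/s²

Answer: kg·m²/s²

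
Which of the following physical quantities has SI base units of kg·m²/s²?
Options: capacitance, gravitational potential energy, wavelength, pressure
Checking the SI base units of each option:
  capacitance (C = Q/V): s⁴·A²/(kg·m²)  ✗
  gravitational potential energy (U = -GMm/r): kg·m²/s²  ✓ matches
  wavelength (λ = v/f): m  ✗
  pressure (P = F/A): kg/(m·s²)  ✗

Only gravitational potential energy has units kg·m²/s².

Answer: gravitational potential energy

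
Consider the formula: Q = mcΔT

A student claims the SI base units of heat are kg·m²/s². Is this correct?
Units of each symbol in Q = mcΔT:
  m (mass): kg
  c (specific heat capacity, in J/(kg·K)): m²/(s²·K)
  ΔT (temperature change): K

Multiplying the contributions: [kg] · [m²/(s²·K)] · [K]
Adding exponents of each base unit: kg: 1, m: 2, s: -2
SI base units of heat: kg·m²/s²

The claimed units kg·m²/s² match the derived units, so the claim is correct.

Answer: Yes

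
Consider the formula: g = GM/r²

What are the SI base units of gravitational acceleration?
Units of each symbol in g = GM/r²:
  G (gravitational constant): m³/(kg·s²)
  M (mass): kg
  r (distance): m  → to the power 2 in the denominator, contributes 1/m²

Multiplying the contributions: [m³/(kg·s²)] · [kg] · [1/m²]
Adding exponents of each base unit: m: 1, s: -2
SI base units of gravitational acceleration: m/s²

Answer: m/s²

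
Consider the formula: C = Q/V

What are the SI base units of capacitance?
Units of each symbol in C = Q/V:
  Q (charge, in coulombs): s·A
  V (voltage, in volts): kg·m²/(s³·A)  → in the denominator, contributes s³·A/(kg·m²)

Multiplying the contributions: [s·A] · [s³·A/(kg·m²)]
Adding exponents of each base unit: kg: -1, m: -2, s: 4, A: 2
SI base units of capacitance: s⁴·A²/(kg·m²)

Answer: s⁴·A²/(kg·m²)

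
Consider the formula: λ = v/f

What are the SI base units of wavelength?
Units of each symbol in λ = v/f:
  v (wave speed): m/s
  f (frequency): 1/s  → in the denominator, contributes s

Multiplying the contributions: [m/s] · [s]
Adding exponents of each base unit: m: 1
SI base units of wavelength: m

Answer: m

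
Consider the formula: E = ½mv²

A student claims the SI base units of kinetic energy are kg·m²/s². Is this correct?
Units of each symbol in E = ½mv²:
  m (mass): kg
  v (speed): m/s  → to the power 2, contributes m²/s²
  The factor ½ is dimensionless.

Multiplying the contributions: [kg] · [m²/s²]
Adding exponents of each base unit: kg: 1, m: 2, s: -2
SI base units of kinetic energy: kg·m²/s²

The claimed units kg·m²/s² match the derived units, so the claim is correct.

Answer: Yes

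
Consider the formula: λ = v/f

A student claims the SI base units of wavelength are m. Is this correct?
Units of each symbol in λ = v/f:
  v (wave speed): m/s
  f (frequency): 1/s  → in the denominator, contributes s

Multiplying the contributions: [m/s] · [s]
Adding exponents of each base unit: m: 1
SI base units of wavelength: m

The claimed units m match the derived units, so the claim is correct.

Answer: Yes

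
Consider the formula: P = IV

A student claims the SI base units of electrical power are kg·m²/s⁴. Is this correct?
Units of each symbol in P = IV:
  I (current): A
  V (voltage, in volts): kg·m²/(s³·A)

Multiplying the contributions: [A] · [kg·m²/(s³·A)]
Adding exponents of each base unit: kg: 1, m: 2, s: -3
SI base units of electrical power: kg·m²/s³

The claimed units kg·m²/s⁴ (exponents kg: 1, m: 2, s: -4) do not match the derived units kg·m²/s³ (exponents kg: 1, m: 2, s: -3), so the claim is incorrect.

Answer: No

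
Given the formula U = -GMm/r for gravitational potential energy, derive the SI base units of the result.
Units of each symbol in U = -GMm/r:
  G (gravitational constant): m³/(kg·s²)
  M (mass): kg
  m (mass): kg
  r (distance): m  → in the denominator, contributes 1/m
  The minus sign does not affect the units.

Multiplying the contributions: [m³/(kg·s²)] · [kg] · [kg] · [1/m]
Adding exponents of each base unit: kg: 1, m: 2, s: -2
SI base units of gravitational potential energy: kg·m²/s²

Answer: kg·m²/s²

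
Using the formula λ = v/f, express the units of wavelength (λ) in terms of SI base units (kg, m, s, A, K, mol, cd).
Units of each symbol in λ = v/f:
  v (wave speed): m/s
  f (frequency): 1/s  → in the denominator, contributes s

Multiplying the contributions: [m/s] · [s]
Adding exponents of each base unit: m: 1
SI base units of wavelength: m

Answer: m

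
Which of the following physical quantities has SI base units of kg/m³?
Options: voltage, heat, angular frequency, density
Checking the SI base units of each option:
  voltage (V = IR): kg·m²/(s³·A)  ✗
  heat (Q = mcΔT): kg·m²/s²  ✗
  angular frequency (ω = 2πf): 1/s  ✗
  density (ρ = m/V): kg/m³  ✓ matches

Only density has units kg/m³.

Answer: density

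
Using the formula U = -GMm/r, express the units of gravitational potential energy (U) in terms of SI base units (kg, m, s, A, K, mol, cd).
Units of each symbol in U = -GMm/r:
  G (gravitational constant): m³/(kg·s²)
  M (mass): kg
  m (mass): kg
  r (distance): m  → in the denominator, contributes 1/m
  The minus sign does not affect the units.

Multiplying the contributions: [m³/(kg·s²)] · [kg] · [kg] · [1/m]
Adding exponents of each base unit: kg: 1, m: 2, s: -2
SI base units of gravitational potential energy: kg·m²/s²

Answer: kg·m²/s²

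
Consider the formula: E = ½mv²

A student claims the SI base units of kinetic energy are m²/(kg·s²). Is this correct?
Units of each symbol in E = ½mv²:
  m (mass): kg
  v (speed): m/s  → to the power 2, contributes m²/s²
  The factor ½ is dimensionless.

Multiplying the contributions: [kg] · [m²/s²]
Adding exponents of each base unit: kg: 1, m: 2, s: -2
SI base units of kinetic energy: kg·m²/s²

The claimed units m²/(kg·s²) (exponents kg: -1, m: 2, s: -2) do not match the derived units kg·m²/s² (exponents kg: 1, m: 2, s: -2), so the claim is incorrect.

Answer: No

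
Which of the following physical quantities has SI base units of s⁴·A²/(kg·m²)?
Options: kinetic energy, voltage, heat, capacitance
Checking the SI base units of each option:
  kinetic energy (E = ½mv²): kg·m²/s²  ✗
  voltage (V = IR): kg·m²/(s³·A)  ✗
  heat (Q = mcΔT): kg·m²/s²  ✗
  capacitance (C = Q/V): s⁴·A²/(kg·m²)  ✓ matches

Only capacitance has units s⁴·A²/(kg·m²).

Answer: capacitance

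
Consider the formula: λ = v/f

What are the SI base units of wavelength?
Units of each symbol in λ = v/f:
  v (wave speed): m/s
  f (frequency): 1/s  → in the denominator, contributes s

Multiplying the contributions: [m/s] · [s]
Adding exponents of each base unit: m: 1
SI base units of wavelength: m

Answer: m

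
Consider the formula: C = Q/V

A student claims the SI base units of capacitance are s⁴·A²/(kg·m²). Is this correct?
Units of each symbol in C = Q/V:
  Q (charge, in coulombs): s·A
  V (voltage, in volts): kg·m²/(s³·A)  → in the denominator, contributes s³·A/(kg·m²)

Multiplying the contributions: [s·A] · [s³·A/(kg·m²)]
Adding exponents of each base unit: kg: -1, m: -2, s: 4, A: 2
SI base units of capacitance: s⁴·A²/(kg·m²)

The claimed units s⁴·A²/(kg·m²) match the derived units, so the claim is correct.

Answer: Yes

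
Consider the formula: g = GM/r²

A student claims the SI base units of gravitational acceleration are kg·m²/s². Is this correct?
Units of each symbol in g = GM/r²:
  G (gravitational constant): m³/(kg·s²)
  M (mass): kg
  r (distance): m  → to the power 2 in the denominator, contributes 1/m²

Multiplying the contributions: [m³/(kg·s²)] · [kg] · [1/m²]
Adding exponents of each base unit: m: 1, s: -2
SI base units of gravitational acceleration: m/s²

The claimed units kg·m²/s² (exponents kg: 1, m: 2, s: -2) do not match the derived units m/s² (exponents m: 1, s: -2), so the claim is incorrect.

Answer: No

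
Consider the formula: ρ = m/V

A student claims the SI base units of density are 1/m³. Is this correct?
Units of each symbol in ρ = m/V:
  m (mass): kg
  V (volume): m³  → in the denominator, contributes 1/m³

Multiplying the contributions: [kg] · [1/m³]
Adding exponents of each base unit: kg: 1, m: -3
SI base units of density: kg/m³

The claimed units 1/m³ (exponents m: -3) do not match the derived units kg/m³ (exponents kg: 1, m: -3), so the claim is incorrect.

Answer: No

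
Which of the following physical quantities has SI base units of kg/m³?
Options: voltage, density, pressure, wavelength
Checking the SI base units of each option:
  voltage (V = IR): kg·m²/(s³·A)  ✗
  density (ρ = m/V): kg/m³  ✓ matches
  pressure (P = F/A): kg/(m·s²)  ✗
  wavelength (λ = v/f): m  ✗

Only density has units kg/m³.

Answer: density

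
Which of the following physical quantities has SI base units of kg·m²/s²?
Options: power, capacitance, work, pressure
Checking the SI base units of each option:
  power (P = W/t): kg·m²/s³  ✗
  capacitance (C = Q/V): s⁴·A²/(kg·m²)  ✗
  work (W = Fd): kg·m²/s²  ✓ matches
  pressure (P = F/A): kg/(m·s²)  ✗

Only work has units kg·m²/s².

Answer: work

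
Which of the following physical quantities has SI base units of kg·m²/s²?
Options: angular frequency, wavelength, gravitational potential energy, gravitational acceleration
Checking the SI base units of each option:
  angular frequency (ω = 2πf): 1/s  ✗
  wavelength (λ = v/f): m  ✗
  gravitational potential energy (U = -GMm/r): kg·m²/s²  ✓ matches
  gravitational acceleration (g = GM/r²): m/s²  ✗

Only gravitational potential energy has units kg·m²/s².

Answer: gravitational potential energy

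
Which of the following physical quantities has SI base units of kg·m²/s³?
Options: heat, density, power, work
Checking the SI base units of each option:
  heat (Q = mcΔT): kg·m²/s²  ✗
  density (ρ = m/V): kg/m³  ✗
  power (P = W/t): kg·m²/s³  ✓ matches
  work (W = Fd): kg·m²/s²  ✗

Only power has units kg·m²/s³.

Answer: power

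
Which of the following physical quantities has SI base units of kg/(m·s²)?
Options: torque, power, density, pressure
Checking the SI base units of each option:
  torque (τ = Fr): kg·m²/s²  ✗
  power (P = W/t): kg·m²/s³  ✗
  density (ρ = m/V): kg/m³  ✗
  pressure (P = F/A): kg/(m·s²)  ✓ matches

Only pressure has units kg/(m·s²).

Answer: pressure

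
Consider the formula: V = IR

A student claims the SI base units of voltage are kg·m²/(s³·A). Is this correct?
Units of each symbol in V = IR:
  I (current): A
  R (resistance, in ohms): kg·m²/(s³·A²)

Multiplying the contributions: [A] · [kg·m²/(s³·A²)]
Adding exponents of each base unit: kg: 1, m: 2, s: -3, A: -1
SI base units of voltage: kg·m²/(s³·A)

The claimed units kg·m²/(s³·A) match the derived units, so the claim is correct.

Answer: Yes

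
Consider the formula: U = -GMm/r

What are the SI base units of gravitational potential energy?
Units of each symbol in U = -GMm/r:
  G (gravitational constant): m³/(kg·s²)
  M (mass): kg
  m (mass): kg
  r (distance): m  → in the denominator, contributes 1/m
  The minus sign does not affect the units.

Multiplying the contributions: [m³/(kg·s²)] · [kg] · [kg] · [1/m]
Adding exponents of each base unit: kg: 1, m: 2, s: -2
SI base units of gravitational potential energy: kg·m²/s²

Answer: kg·m²/s²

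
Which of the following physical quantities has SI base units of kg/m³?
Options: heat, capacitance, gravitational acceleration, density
Checking the SI base units of each option:
  heat (Q = mcΔT): kg·m²/s²  ✗
  capacitance (C = Q/V): s⁴·A²/(kg·m²)  ✗
  gravitational acceleration (g = GM/r²): m/s²  ✗
  density (ρ = m/V): kg/m³  ✓ matches

Only density has units kg/m³.

Answer: density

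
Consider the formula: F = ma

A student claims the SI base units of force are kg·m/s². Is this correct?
Units of each symbol in F = ma:
  m (mass): kg
  a (acceleration): m/s²

Multiplying the contributions: [kg] · [m/s²]
Adding exponents of each base unit: kg: 1, m: 1, s: -2
SI base units of force: kg·m/s²

The claimed units kg·m/s² match the derived units, so the claim is correct.

Answer: Yes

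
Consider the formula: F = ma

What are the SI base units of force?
Units of each symbol in F = ma:
  m (mass): kg
  a (acceleration): m/s²

Multiplying the contributions: [kg] · [m/s²]
Adding exponents of each base unit: kg: 1, m: 1, s: -2
SI base units of force: kg·m/s²

Answer: kg·m/s²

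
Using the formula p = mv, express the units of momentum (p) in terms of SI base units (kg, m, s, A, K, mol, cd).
Units of each symbol in p = mv:
  m (mass): kg
  v (velocity): m/s

Multiplying the contributions: [kg] · [m/s]
Adding exponents of each base unit: kg: 1, m: 1, s: -1
SI base units of momentum: kg·m/s

Answer: kg·m/s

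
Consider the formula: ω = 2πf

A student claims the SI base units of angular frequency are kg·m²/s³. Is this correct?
Units of each symbol in ω = 2πf:
  f (frequency): 1/s
  The factor 2π is dimensionless.

Multiplying the contributions: [1/s]
Adding exponents of each base unit: s: -1
SI base units of angular frequency: 1/s

The claimed units kg·m²/s³ (exponents kg: 1, m: 2, s: -3) do not match the derived units 1/s (exponents s: -1), so the claim is incorrect.

Answer: No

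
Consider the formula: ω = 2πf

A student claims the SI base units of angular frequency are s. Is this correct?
Units of each symbol in ω = 2πf:
  f (frequency): 1/s
  The factor 2π is dimensionless.

Multiplying the contributions: [1/s]
Adding exponents of each base unit: s: -1
SI base units of angular frequency: 1/s

The claimed units s (exponents s: 1) do not match the derived units 1/s (exponents s: -1), so the claim is incorrect.

Answer: No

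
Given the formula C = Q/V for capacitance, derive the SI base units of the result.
Units of each symbol in C = Q/V:
  Q (charge, in coulombs): s·A
  V (voltage, in volts): kg·m²/(s³·A)  → in the denominator, contributes s³·A/(kg·m²)

Multiplying the contributions: [s·A] · [s³·A/(kg·m²)]
Adding exponents of each base unit: kg: -1, m: -2, s: 4, A: 2
SI base units of capacitance: s⁴·A²/(kg·m²)

Answer: s⁴·A²/(kg·m²)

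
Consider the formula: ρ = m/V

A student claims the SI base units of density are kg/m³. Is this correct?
Units of each symbol in ρ = m/V:
  m (mass): kg
  V (volume): m³  → in the denominator, contributes 1/m³

Multiplying the contributions: [kg] · [1/m³]
Adding exponents of each base unit: kg: 1, m: -3
SI base units of density: kg/m³

The claimed units kg/m³ match the derived units, so the claim is correct.

Answer: Yes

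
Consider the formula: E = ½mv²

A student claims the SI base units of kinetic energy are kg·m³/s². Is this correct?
Units of each symbol in E = ½mv²:
  m (mass): kg
  v (speed): m/s  → to the power 2, contributes m²/s²
  The factor ½ is dimensionless.

Multiplying the contributions: [kg] · [m²/s²]
Adding exponents of each base unit: kg: 1, m: 2, s: -2
SI base units of kinetic energy: kg·m²/s²

The claimed units kg·m³/s² (exponents kg: 1, m: 3, s: -2) do not match the derived units kg·m²/s² (exponents kg: 1, m: 2, s: -2), so the claim is incorrect.

Answer: No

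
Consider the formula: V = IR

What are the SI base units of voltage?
Units of each symbol in V = IR:
  I (current): A
  R (resistance, in ohms): kg·m²/(s³·A²)

Multiplying the contributions: [A] · [kg·m²/(s³·A²)]
Adding exponents of each base unit: kg: 1, m: 2, s: -3, A: -1
SI base units of voltage: kg·m²/(s³·A)

Answer: kg·m²/(s³·A)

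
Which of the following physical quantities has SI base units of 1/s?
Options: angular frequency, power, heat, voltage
Checking the SI base units of each option:
  angular frequency (ω = 2πf): 1/s  ✓ matches
  power (P = W/t): kg·m²/s³  ✗
  heat (Q = mcΔT): kg·m²/s²  ✗
  voltage (V = IR): kg·m²/(s³·A)  ✗

Only angular frequency has units 1/s.

Answer: angular frequency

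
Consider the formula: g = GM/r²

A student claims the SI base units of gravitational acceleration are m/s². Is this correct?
Units of each symbol in g = GM/r²:
  G (gravitational constant): m³/(kg·s²)
  M (mass): kg
  r (distance): m  → to the power 2 in the denominator, contributes 1/m²

Multiplying the contributions: [m³/(kg·s²)] · [kg] · [1/m²]
Adding exponents of each base unit: m: 1, s: -2
SI base units of gravitational acceleration: m/s²

The claimed units m/s² match the derived units, so the claim is correct.

Answer: Yes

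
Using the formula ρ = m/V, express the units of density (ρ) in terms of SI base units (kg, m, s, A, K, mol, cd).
Units of each symbol in ρ = m/V:
  m (mass): kg
  V (volume): m³  → in the denominator, contributes 1/m³

Multiplying the contributions: [kg] · [1/m³]
Adding exponents of each base unit: kg: 1, m: -3
SI base units of density: kg/m³

Answer: kg/m³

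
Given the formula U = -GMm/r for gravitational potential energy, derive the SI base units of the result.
Units of each symbol in U = -GMm/r:
  G (gravitational constant): m³/(kg·s²)
  M (mass): kg
  m (mass): kg
  r (distance): m  → in the denominator, contributes 1/m
  The minus sign does not affect the units.

Multiplying the contributions: [m³/(kg·s²)] · [kg] · [kg] · [1/m]
Adding exponents of each base unit: kg: 1, m: 2, s: -2
SI base units of gravitational potential energy: kg·m²/s²

Answer: kg·m²/s²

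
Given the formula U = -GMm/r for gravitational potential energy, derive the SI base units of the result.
Units of each symbol in U = -GMm/r:
  G (gravitational constant): m³/(kg·s²)
  M (mass): kg
  m (mass): kg
  r (distance): m  → in the denominator, contributes 1/m
  The minus sign does not affect the units.

Multiplying the contributions: [m³/(kg·s²)] · [kg] · [kg] · [1/m]
Adding exponents of each base unit: kg: 1, m: 2, s: -2
SI base units of gravitational potential energy: kg·m²/s²

Answer: kg·m²/s²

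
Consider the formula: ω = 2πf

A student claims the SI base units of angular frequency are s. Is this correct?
Units of each symbol in ω = 2πf:
  f (frequency): 1/s
  The factor 2π is dimensionless.

Multiplying the contributions: [1/s]
Adding exponents of each base unit: s: -1
SI base units of angular frequency: 1/s

The claimed units s (exponents s: 1) do not match the derived units 1/s (exponents s: -1), so the claim is incorrect.

Answer: No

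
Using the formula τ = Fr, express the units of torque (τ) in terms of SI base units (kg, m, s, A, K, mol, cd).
Units of each symbol in τ = Fr:
  F (force): kg·m/s²
  r (lever arm): m

Multiplying the contributions: [kg·m/s²] · [m]
Adding exponents of each base unit: kg: 1, m: 2, s: -2
SI base units of torque: kg·m²/s²

Answer: kg·m²/s²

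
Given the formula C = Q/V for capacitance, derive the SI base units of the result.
Units of each symbol in C = Q/V:
  Q (charge, in coulombs): s·A
  V (voltage, in volts): kg·m²/(s³·A)  → in the denominator, contributes s³·A/(kg·m²)

Multiplying the contributions: [s·A] · [s³·A/(kg·m²)]
Adding exponents of each base unit: kg: -1, m: -2, s: 4, A: 2
SI base units of capacitance: s⁴·A²/(kg·m²)

Answer: s⁴·A²/(kg·m²)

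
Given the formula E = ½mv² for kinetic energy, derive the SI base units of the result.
Units of each symbol in E = ½mv²:
  m (mass): kg
  v (speed): m/s  → to the power 2, contributes m²/s²
  The factor ½ is dimensionless.

Multiplying the contributions: [kg] · [m²/s²]
Adding exponents of each base unit: kg: 1, m: 2, s: -2
SI base units of kinetic energy: kg·m²/s²

Answer: kg·m²/s²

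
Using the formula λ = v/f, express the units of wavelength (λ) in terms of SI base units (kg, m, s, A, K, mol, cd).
Units of each symbol in λ = v/f:
  v (wave speed): m/s
  f (frequency): 1/s  → in the denominator, contributes s

Multiplying the contributions: [m/s] · [s]
Adding exponents of each base unit: m: 1
SI base units of wavelength: m

Answer: m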